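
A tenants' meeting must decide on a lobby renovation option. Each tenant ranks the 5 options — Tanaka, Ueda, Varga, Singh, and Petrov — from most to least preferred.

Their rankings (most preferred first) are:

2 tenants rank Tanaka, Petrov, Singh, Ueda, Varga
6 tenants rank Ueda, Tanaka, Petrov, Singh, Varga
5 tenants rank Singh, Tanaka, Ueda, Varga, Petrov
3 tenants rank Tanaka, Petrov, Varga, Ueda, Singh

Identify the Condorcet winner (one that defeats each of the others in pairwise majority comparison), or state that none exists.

Tanaka

Head-to-head results (16 voters total):
Tanaka vs Ueda: Tanaka wins 10–6.
Tanaka vs Varga: Tanaka wins 16–0.
Tanaka vs Singh: Tanaka wins 11–5.
Tanaka vs Petrov: Tanaka wins 16–0.
Ueda vs Varga: Ueda wins 13–3.
Ueda vs Singh: Ueda wins 9–7.
Ueda vs Petrov: Ueda wins 11–5.
Varga vs Singh: Singh wins 13–3.
Varga vs Petrov: Petrov wins 11–5.
Singh vs Petrov: Petrov wins 11–5.
Tanaka beats each rival — Ueda (10–6), Varga (16–0), Singh (11–5), Petrov (16–0) — so Tanaka is the Condorcet winner.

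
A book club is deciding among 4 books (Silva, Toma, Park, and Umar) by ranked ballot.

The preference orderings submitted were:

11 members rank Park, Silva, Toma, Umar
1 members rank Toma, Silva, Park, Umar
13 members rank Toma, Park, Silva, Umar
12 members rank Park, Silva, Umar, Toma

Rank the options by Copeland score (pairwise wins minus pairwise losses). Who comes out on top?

Park

Pairwise results:
  Silva vs Toma: Silva wins 23–14.
  Silva vs Park: Park wins 36–1.
  Silva vs Umar: Silva wins 37–0.
  Toma vs Park: Park wins 23–14.
  Toma vs Umar: Toma wins 25–12.
  Park vs Umar: Park wins 37–0.
Copeland scores (wins − losses):
  Silva: 2 − 1 = 1
  Toma: 1 − 2 = -1
  Park: 3 − 0 = 3
  Umar: 0 − 3 = -3
Park has the best Copeland score.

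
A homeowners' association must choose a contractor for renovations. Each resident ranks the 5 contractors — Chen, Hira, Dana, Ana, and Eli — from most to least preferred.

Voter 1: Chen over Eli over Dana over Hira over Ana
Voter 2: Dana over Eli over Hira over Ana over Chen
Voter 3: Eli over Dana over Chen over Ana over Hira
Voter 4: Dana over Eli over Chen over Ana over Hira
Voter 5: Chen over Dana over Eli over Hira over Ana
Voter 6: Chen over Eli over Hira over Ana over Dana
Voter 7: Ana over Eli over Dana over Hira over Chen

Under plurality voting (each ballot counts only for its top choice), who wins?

Chen

First-place vote totals:
  Chen: 3
  Hira: 0
  Dana: 2
  Ana: 1
  Eli: 1
Chen has the most first-place votes.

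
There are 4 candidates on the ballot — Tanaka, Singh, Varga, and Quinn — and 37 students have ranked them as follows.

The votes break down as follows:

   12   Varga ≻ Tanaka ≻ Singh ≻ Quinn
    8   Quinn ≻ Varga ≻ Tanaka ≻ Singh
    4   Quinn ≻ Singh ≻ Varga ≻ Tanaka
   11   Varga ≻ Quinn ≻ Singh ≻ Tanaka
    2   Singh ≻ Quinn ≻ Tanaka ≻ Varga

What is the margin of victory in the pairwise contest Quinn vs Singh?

9

Ballots ranking Quinn above Singh: 8+4+11 = 23.
Ballots ranking Singh above Quinn: 12+2 = 14.
Quinn wins 23–14, a margin of 9.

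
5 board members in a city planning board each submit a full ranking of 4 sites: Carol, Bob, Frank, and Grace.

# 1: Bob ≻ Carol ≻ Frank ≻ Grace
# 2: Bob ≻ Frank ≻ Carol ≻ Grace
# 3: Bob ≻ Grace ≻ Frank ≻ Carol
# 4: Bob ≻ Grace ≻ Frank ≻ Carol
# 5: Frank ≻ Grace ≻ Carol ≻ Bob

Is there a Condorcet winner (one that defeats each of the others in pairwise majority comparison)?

Head-to-head results (5 voters total):
Carol vs Bob: Bob wins 4–1.
Carol vs Frank: Frank wins 4–1.
Carol vs Grace: Grace wins 3–2.
Bob vs Frank: Bob wins 4–1.
Bob vs Grace: Bob wins 4–1.
Frank vs Grace: Frank wins 3–2.
Bob beats each rival — Carol (4–1), Frank (4–1), Grace (4–1) — so Bob is the Condorcet winner.

Yes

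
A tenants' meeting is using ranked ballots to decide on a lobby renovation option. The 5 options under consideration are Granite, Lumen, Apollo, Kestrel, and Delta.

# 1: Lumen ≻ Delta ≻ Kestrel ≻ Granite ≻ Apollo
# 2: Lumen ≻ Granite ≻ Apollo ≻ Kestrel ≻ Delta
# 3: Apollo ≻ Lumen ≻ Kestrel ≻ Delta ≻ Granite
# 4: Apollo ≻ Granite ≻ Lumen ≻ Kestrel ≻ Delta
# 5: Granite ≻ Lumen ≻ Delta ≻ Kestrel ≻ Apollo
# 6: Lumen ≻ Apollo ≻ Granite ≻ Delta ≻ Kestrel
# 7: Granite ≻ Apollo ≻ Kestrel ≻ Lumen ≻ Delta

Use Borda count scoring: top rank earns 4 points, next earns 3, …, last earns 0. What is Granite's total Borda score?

17

Borda scores:
  Granite: 1 + 3 + 0 + 3 + 4 + 2 + 4 = 17
  Lumen: 4 + 4 + 3 + 2 + 3 + 4 + 1 = 21
  Apollo: 0 + 2 + 4 + 4 + 0 + 3 + 3 = 16
  Kestrel: 2 + 1 + 2 + 1 + 1 + 0 + 2 = 9
  Delta: 3 + 0 + 1 + 0 + 2 + 1 + 0 = 7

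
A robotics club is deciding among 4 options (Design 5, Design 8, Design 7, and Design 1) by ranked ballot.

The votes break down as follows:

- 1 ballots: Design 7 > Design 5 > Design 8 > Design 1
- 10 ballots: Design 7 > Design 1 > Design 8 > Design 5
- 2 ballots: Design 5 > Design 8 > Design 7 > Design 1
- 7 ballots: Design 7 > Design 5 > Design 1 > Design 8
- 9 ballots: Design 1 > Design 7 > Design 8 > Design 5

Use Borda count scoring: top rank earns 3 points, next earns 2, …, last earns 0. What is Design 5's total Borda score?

Borda scores:
  Design 5: 2 + 10·0 + 2·3 + 7·2 + 9·0 = 22
  Design 8: 1 + 10·1 + 2·2 + 7·0 + 9·1 = 24
  Design 7: 3 + 10·3 + 2·1 + 7·3 + 9·2 = 74
  Design 1: 0 + 10·2 + 2·0 + 7·1 + 9·3 = 54

22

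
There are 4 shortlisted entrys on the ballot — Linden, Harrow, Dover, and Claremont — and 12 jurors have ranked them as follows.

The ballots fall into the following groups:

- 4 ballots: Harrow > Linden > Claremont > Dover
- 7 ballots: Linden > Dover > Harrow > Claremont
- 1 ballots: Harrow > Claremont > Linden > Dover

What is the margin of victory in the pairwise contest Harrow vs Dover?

Ballots ranking Harrow above Dover: 4+1 = 5.
Ballots ranking Dover above Harrow: 7.
Dover wins 7–5, a margin of 2.

2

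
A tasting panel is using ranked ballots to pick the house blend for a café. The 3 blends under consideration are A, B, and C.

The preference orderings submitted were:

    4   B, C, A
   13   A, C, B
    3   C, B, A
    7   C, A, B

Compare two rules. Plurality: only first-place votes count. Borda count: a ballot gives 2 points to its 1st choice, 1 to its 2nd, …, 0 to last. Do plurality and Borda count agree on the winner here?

No

Plurality first-place counts: A 13, B 4, C 10 → A.
Borda totals: A 33, B 11, C 37 → C.
The two rules disagree: plurality picks A, Borda picks C.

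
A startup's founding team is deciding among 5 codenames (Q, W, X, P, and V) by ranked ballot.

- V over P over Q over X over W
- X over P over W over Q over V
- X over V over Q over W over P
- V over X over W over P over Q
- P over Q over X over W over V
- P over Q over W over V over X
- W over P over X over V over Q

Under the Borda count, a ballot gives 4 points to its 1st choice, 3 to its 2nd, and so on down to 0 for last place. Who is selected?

P

Borda scores:
  Q: 2 + 1 + 2 + 0 + 3 + 3 + 0 = 11
  W: 0 + 2 + 1 + 2 + 1 + 2 + 4 = 12
  X: 1 + 4 + 4 + 3 + 2 + 0 + 2 = 16
  P: 3 + 3 + 0 + 1 + 4 + 4 + 3 = 18
  V: 4 + 0 + 3 + 4 + 0 + 1 + 1 = 13
P has the highest total.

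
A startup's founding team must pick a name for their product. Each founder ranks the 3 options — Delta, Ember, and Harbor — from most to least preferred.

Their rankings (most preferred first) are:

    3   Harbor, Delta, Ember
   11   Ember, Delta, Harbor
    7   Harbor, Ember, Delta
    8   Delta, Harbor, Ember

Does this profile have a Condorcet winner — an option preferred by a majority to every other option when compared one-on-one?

No

Head-to-head results (29 voters total):
Delta vs Ember: Ember wins 18–11.
Delta vs Harbor: Delta wins 19–10.
Ember vs Harbor: Harbor wins 18–11.
No candidate beats all others: Delta beats Harbor beats Ember beats Delta, a majority cycle.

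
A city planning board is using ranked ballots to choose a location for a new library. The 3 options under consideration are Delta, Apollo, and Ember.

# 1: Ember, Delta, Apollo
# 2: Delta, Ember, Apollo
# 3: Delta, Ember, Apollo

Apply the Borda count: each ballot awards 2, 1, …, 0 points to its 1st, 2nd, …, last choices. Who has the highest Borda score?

Borda scores:
  Delta: 1 + 2 + 2 = 5
  Apollo: 0 + 0 + 0 = 0
  Ember: 2 + 1 + 1 = 4
Delta has the highest total.

Delta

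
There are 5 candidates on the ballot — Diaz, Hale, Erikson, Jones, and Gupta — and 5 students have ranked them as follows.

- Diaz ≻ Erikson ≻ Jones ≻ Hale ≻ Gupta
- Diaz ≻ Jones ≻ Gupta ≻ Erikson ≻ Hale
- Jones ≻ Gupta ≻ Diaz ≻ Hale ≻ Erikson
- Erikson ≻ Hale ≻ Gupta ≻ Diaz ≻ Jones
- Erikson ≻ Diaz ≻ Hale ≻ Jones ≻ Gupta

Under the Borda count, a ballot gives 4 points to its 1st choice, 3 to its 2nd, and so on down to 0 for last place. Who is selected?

Diaz

Borda scores:
  Diaz: 4 + 4 + 2 + 1 + 3 = 14
  Hale: 1 + 0 + 1 + 3 + 2 = 7
  Erikson: 3 + 1 + 0 + 4 + 4 = 12
  Jones: 2 + 3 + 4 + 0 + 1 = 10
  Gupta: 0 + 2 + 3 + 2 + 0 = 7
Diaz has the highest total.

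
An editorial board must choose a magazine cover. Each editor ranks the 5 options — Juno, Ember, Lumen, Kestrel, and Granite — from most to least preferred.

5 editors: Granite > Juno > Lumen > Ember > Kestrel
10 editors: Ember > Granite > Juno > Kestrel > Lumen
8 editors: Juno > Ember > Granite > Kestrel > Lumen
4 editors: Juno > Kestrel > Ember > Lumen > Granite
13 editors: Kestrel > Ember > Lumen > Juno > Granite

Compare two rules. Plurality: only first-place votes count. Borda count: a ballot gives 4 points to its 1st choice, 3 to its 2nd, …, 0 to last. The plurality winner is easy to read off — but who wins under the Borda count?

Ember

Plurality first-place counts: Juno 12, Ember 10, Lumen 0, Kestrel 13, Granite 5 → Kestrel.
Borda totals: Juno 96, Ember 116, Lumen 40, Kestrel 82, Granite 66 → Ember.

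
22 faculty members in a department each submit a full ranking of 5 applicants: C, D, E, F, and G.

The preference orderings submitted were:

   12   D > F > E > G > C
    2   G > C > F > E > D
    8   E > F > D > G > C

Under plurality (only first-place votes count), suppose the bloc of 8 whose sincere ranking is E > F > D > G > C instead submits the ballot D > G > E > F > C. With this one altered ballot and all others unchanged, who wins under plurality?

D

First-place totals with the altered ballot: C 0, D 20, E 0, F 0, G 2.
The winner is unchanged: still D.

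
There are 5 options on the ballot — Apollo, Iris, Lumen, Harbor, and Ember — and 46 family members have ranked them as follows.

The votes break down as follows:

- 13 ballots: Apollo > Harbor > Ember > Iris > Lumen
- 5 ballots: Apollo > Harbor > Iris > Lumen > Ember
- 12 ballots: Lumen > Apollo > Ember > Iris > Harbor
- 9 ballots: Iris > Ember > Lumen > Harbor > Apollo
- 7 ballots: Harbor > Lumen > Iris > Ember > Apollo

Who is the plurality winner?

Apollo

First-place vote totals:
  Apollo: 18
  Iris: 9
  Lumen: 12
  Harbor: 7
  Ember: 0
Apollo has the most first-place votes.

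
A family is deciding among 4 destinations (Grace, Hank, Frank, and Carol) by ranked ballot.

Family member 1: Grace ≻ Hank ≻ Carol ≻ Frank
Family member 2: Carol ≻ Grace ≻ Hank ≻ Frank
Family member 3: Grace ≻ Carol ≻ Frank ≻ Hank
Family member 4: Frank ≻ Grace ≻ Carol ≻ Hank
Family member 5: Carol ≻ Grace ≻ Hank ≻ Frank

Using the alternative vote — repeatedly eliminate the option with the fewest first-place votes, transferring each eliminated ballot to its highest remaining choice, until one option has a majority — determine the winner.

Round 1: Grace 2, Carol 2, Frank 1, Hank 0. Hank has the fewest and is eliminated.
Round 2: Grace 2, Carol 2, Frank 1. Frank has the fewest and is eliminated.
Round 3: Grace 3, Carol 2. Grace has a majority.

Grace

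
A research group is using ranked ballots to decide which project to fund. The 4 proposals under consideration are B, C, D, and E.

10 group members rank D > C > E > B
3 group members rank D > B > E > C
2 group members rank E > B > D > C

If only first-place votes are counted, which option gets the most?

D

First-place vote totals:
  B: 0
  C: 0
  D: 13
  E: 2
D has the most first-place votes.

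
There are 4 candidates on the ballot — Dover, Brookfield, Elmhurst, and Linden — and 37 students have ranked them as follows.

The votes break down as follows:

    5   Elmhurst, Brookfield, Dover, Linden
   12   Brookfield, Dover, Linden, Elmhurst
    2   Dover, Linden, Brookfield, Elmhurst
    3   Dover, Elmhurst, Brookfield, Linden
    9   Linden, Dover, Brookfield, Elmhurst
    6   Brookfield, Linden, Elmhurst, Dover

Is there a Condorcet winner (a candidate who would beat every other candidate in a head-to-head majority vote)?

Yes

Head-to-head results (37 voters total):
Dover vs Brookfield: Brookfield wins 23–14.
Dover vs Elmhurst: Dover wins 26–11.
Dover vs Linden: Dover wins 22–15.
Brookfield vs Elmhurst: Brookfield wins 29–8.
Brookfield vs Linden: Brookfield wins 26–11.
Elmhurst vs Linden: Linden wins 29–8.
Brookfield beats each rival — Dover (23–14), Elmhurst (29–8), Linden (26–11) — so Brookfield is the Condorcet winner.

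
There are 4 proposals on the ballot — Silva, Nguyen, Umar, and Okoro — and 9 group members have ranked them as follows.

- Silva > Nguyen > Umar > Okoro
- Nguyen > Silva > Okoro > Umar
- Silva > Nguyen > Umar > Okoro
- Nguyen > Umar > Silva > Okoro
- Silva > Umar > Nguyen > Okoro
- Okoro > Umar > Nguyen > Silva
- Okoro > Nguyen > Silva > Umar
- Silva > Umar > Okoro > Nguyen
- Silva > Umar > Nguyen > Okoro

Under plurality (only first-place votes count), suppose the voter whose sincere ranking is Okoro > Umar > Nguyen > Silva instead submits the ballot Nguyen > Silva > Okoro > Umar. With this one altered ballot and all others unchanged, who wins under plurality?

First-place totals with the altered ballot: Silva 5, Nguyen 3, Umar 0, Okoro 1.
The winner is unchanged: still Silva.

Silva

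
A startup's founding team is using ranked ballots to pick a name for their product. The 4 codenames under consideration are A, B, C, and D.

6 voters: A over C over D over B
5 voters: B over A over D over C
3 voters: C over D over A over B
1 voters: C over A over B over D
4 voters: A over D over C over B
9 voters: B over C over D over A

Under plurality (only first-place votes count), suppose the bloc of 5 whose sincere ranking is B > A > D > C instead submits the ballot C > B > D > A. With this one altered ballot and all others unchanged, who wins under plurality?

First-place totals with the altered ballot: A 10, B 9, C 9, D 0.
The switch changes the winner from B to A.

A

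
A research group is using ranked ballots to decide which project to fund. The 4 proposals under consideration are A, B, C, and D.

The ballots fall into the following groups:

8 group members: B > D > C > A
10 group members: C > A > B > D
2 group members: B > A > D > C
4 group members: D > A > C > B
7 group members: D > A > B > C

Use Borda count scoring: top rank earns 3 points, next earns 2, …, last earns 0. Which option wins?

D

Borda scores:
  A: 8·0 + 10·2 + 2·2 + 4·2 + 7·2 = 46
  B: 8·3 + 10·1 + 2·3 + 4·0 + 7·1 = 47
  C: 8·1 + 10·3 + 2·0 + 4·1 + 7·0 = 42
  D: 8·2 + 10·0 + 2·1 + 4·3 + 7·3 = 51
D has the highest total.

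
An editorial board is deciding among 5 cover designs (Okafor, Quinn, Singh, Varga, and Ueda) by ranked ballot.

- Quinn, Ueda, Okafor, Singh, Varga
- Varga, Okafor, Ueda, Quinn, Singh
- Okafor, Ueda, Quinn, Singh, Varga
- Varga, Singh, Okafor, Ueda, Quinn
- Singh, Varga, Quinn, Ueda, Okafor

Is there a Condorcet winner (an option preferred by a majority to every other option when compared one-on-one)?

Head-to-head results (5 voters total):
Okafor vs Quinn: Okafor wins 3–2.
Okafor vs Singh: Okafor wins 3–2.
Okafor vs Varga: Varga wins 3–2.
Okafor vs Ueda: Okafor wins 3–2.
Quinn vs Singh: Quinn wins 3–2.
Quinn vs Varga: Varga wins 3–2.
Quinn vs Ueda: Ueda wins 3–2.
Singh vs Varga: Singh wins 3–2.
Singh vs Ueda: Ueda wins 3–2.
Varga vs Ueda: Varga wins 3–2.
No candidate beats all others: Okafor beats Singh beats Varga beats Okafor, a majority cycle.

No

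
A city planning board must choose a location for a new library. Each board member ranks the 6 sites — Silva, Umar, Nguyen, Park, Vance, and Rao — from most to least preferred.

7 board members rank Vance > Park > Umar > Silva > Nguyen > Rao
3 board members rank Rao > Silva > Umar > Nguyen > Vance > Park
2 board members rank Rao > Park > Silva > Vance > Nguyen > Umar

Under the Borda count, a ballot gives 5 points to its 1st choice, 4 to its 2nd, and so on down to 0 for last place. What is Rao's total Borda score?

25

Borda scores:
  Silva: 7·2 + 3·4 + 2·3 = 32
  Umar: 7·3 + 3·3 + 2·0 = 30
  Nguyen: 7·1 + 3·2 + 2·1 = 15
  Park: 7·4 + 3·0 + 2·4 = 36
  Vance: 7·5 + 3·1 + 2·2 = 42
  Rao: 7·0 + 3·5 + 2·5 = 25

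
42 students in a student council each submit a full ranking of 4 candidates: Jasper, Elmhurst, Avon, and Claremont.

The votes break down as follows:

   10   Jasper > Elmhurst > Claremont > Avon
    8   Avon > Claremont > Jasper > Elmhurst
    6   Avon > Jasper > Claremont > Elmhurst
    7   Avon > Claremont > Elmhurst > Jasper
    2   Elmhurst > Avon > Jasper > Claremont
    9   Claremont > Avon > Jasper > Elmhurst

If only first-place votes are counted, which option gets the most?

First-place vote totals:
  Jasper: 10
  Elmhurst: 2
  Avon: 21
  Claremont: 9
Avon has the most first-place votes.

Avon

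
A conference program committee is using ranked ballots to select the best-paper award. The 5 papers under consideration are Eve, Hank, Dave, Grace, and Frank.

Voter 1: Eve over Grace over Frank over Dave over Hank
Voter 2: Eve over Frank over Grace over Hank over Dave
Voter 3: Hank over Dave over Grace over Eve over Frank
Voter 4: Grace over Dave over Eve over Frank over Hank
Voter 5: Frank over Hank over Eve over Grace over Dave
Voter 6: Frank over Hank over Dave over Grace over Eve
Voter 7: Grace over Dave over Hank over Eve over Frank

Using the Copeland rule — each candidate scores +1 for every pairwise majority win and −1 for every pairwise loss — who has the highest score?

Grace

Pairwise results:
  Eve vs Hank: Hank wins 4–3.
  Eve vs Dave: Dave wins 4–3.
  Eve vs Grace: Grace wins 4–3.
  Eve vs Frank: Eve wins 5–2.
  Hank vs Dave: Hank wins 4–3.
  Hank vs Grace: Grace wins 4–3.
  Hank vs Frank: Frank wins 5–2.
  Dave vs Grace: Grace wins 5–2.
  Dave vs Frank: Frank wins 4–3.
  Grace vs Frank: Grace wins 4–3.
Copeland scores (wins − losses):
  Eve: 1 − 3 = -2
  Hank: 2 − 2 = 0
  Dave: 1 − 3 = -2
  Grace: 4 − 0 = 4
  Frank: 2 − 2 = 0
Grace has the best Copeland score.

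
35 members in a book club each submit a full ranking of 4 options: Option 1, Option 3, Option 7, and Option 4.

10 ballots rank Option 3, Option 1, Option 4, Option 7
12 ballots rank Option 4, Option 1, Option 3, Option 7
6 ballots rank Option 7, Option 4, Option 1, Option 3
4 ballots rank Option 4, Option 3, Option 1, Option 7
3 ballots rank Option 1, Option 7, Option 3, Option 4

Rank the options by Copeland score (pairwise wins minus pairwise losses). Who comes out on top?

Option 4

Pairwise results:
  Option 1 vs Option 3: Option 1 wins 21–14.
  Option 1 vs Option 7: Option 1 wins 29–6.
  Option 1 vs Option 4: Option 4 wins 22–13.
  Option 3 vs Option 7: Option 3 wins 26–9.
  Option 3 vs Option 4: Option 4 wins 22–13.
  Option 7 vs Option 4: Option 4 wins 26–9.
Copeland scores (wins − losses):
  Option 1: 2 − 1 = 1
  Option 3: 1 − 2 = -1
  Option 7: 0 − 3 = -3
  Option 4: 3 − 0 = 3
Option 4 has the best Copeland score.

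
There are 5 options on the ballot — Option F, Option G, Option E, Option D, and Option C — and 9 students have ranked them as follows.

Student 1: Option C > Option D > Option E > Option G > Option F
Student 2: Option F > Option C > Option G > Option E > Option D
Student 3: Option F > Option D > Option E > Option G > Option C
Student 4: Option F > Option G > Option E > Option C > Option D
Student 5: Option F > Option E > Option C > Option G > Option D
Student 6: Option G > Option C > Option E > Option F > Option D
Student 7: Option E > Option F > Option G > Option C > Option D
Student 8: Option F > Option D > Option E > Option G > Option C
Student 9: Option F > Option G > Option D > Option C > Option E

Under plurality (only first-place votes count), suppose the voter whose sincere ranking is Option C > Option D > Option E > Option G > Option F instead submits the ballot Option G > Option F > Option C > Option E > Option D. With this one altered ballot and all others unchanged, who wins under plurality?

Option F

First-place totals with the altered ballot: Option F 6, Option G 2, Option E 1, Option D 0, Option C 0.
The winner is unchanged: still Option F.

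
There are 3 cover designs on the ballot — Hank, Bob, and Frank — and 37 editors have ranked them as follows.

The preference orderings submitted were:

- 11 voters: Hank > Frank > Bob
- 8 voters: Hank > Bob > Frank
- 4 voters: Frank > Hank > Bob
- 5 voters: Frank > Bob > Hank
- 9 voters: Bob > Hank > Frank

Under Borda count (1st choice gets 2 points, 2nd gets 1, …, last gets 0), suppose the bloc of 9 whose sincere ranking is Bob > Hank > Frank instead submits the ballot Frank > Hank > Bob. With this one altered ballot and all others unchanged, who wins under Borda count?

Hank

Borda totals with the altered ballot: Hank 51, Bob 13, Frank 47.
The winner is unchanged: still Hank.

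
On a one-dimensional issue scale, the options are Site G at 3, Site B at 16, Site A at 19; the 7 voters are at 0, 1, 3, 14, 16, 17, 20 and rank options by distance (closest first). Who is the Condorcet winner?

Site B

With single-peaked preferences on a line, the Condorcet winner is the candidate closest to the median voter.
The median voter (position 14) is closest to Site B at 16.
Check: Site B vs Site A — voters closer to Site B: 6 of 7.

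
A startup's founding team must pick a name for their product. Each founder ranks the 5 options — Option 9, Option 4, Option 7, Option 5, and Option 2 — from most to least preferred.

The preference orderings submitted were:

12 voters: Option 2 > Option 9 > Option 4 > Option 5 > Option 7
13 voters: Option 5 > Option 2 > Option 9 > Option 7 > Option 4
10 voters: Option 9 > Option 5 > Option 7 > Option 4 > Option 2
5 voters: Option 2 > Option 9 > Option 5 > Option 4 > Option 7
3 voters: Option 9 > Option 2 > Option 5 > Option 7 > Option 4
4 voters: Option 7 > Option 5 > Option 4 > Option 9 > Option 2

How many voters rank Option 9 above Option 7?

Ballots ranking Option 9 above Option 7: 12+13+10+5+3 = 43.
Ballots ranking Option 7 above Option 9: 4.
So 43 of 47 voters prefer Option 9 to Option 7.

43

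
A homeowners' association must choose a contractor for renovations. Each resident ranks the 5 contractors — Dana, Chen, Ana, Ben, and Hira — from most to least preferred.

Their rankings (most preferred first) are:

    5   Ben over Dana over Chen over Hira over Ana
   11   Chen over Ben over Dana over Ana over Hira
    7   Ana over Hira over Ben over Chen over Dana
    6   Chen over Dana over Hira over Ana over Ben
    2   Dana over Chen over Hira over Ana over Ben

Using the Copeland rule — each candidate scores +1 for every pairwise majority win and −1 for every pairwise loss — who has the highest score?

Chen

Pairwise results:
  Dana vs Chen: Chen wins 24–7.
  Dana vs Ana: Dana wins 24–7.
  Dana vs Ben: Ben wins 23–8.
  Dana vs Hira: Dana wins 24–7.
  Chen vs Ana: Chen wins 24–7.
  Chen vs Ben: Chen wins 19–12.
  Chen vs Hira: Chen wins 24–7.
  Ana vs Ben: Ben wins 16–15.
  Ana vs Hira: Ana wins 18–13.
  Ben vs Hira: Ben wins 16–15.
Copeland scores (wins − losses):
  Dana: 2 − 2 = 0
  Chen: 4 − 0 = 4
  Ana: 1 − 3 = -2
  Ben: 3 − 1 = 2
  Hira: 0 − 4 = -4
Chen has the best Copeland score.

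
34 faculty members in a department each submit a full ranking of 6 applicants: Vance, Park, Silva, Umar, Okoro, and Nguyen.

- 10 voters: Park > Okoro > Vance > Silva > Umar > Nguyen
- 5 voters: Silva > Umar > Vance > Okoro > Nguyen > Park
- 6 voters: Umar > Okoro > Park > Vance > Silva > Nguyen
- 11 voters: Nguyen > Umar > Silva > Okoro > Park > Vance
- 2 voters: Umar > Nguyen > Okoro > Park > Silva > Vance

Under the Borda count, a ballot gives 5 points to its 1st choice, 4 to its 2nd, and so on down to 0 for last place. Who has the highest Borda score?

Umar

Borda scores:
  Vance: 10·3 + 5·3 + 6·2 + 11·0 + 2·0 = 57
  Park: 10·5 + 5·0 + 6·3 + 11·1 + 2·2 = 83
  Silva: 10·2 + 5·5 + 6·1 + 11·3 + 2·1 = 86
  Umar: 10·1 + 5·4 + 6·5 + 11·4 + 2·5 = 114
  Okoro: 10·4 + 5·2 + 6·4 + 11·2 + 2·3 = 102
  Nguyen: 10·0 + 5·1 + 6·0 + 11·5 + 2·4 = 68
Umar has the highest total.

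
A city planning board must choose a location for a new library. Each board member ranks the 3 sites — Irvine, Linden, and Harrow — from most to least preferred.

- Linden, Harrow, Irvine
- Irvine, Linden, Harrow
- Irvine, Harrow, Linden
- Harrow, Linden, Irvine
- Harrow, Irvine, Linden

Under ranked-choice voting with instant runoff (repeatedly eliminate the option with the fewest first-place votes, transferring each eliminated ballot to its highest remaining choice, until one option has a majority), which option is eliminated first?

Linden

Round 1: Irvine 2, Harrow 2, Linden 1. Linden has the fewest and is eliminated.
Round 2: Harrow 3, Irvine 2. Harrow has a majority.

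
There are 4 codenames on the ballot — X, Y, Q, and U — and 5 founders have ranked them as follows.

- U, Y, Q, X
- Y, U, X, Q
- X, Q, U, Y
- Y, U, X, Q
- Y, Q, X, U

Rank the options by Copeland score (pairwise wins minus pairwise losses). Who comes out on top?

Y

Pairwise results:
  X vs Y: Y wins 4–1.
  X vs Q: X wins 3–2.
  X vs U: U wins 3–2.
  Y vs Q: Y wins 4–1.
  Y vs U: Y wins 3–2.
  Q vs U: U wins 3–2.
Copeland scores (wins − losses):
  X: 1 − 2 = -1
  Y: 3 − 0 = 3
  Q: 0 − 3 = -3
  U: 2 − 1 = 1
Y has the best Copeland score.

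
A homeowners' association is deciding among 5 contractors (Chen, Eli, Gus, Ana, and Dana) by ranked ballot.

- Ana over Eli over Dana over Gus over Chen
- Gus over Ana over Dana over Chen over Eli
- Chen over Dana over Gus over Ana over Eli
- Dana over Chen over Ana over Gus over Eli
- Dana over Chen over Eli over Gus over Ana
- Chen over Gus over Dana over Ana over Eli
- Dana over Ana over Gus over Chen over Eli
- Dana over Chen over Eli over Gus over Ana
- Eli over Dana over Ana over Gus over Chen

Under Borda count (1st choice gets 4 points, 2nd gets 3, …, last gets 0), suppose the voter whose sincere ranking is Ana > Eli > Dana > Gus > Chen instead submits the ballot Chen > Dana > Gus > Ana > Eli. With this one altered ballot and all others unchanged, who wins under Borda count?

Dana

Borda totals with the altered ballot: Chen 23, Eli 8, Gus 17, Ana 13, Dana 29.
The winner is unchanged: still Dana.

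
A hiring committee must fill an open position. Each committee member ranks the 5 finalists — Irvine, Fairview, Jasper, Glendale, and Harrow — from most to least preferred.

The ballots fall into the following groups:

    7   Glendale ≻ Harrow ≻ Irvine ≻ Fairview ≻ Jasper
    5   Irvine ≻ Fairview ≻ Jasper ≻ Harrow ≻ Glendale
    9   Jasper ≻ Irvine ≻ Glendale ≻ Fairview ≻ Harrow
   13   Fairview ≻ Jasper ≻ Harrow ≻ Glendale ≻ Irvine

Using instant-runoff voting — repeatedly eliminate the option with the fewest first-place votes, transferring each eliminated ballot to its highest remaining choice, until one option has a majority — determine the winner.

Fairview

Round 1: Fairview 13, Jasper 9, Glendale 7, Irvine 5, Harrow 0. Harrow has the fewest and is eliminated.
Round 2: Fairview 13, Jasper 9, Glendale 7, Irvine 5. Irvine has the fewest and is eliminated.
Round 3: Fairview 18, Jasper 9, Glendale 7. Fairview has a majority.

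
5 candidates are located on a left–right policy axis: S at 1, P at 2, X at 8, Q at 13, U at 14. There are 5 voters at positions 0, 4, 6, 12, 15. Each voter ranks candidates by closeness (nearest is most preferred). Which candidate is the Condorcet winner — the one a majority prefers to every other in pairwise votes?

X

With single-peaked preferences on a line, the Condorcet winner is the candidate closest to the median voter.
The median voter (position 6) is closest to X at 8.
Check: X vs P — voters closer to X: 3 of 5.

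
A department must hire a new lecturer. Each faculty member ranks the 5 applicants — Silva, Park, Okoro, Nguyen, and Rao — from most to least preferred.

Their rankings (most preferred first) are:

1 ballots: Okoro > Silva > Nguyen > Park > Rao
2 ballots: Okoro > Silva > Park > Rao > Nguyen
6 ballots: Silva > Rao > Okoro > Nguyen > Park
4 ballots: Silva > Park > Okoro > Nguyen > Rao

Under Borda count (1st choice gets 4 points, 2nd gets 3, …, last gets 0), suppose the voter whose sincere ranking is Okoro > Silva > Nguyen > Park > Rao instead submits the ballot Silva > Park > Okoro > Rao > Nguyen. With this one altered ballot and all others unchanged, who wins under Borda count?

Silva

Borda totals with the altered ballot: Silva 50, Park 19, Okoro 30, Nguyen 10, Rao 21.
The winner is unchanged: still Silva.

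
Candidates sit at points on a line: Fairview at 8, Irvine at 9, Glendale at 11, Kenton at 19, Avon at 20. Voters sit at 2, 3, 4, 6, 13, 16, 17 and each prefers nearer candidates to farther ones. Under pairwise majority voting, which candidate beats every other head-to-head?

Fairview

With single-peaked preferences on a line, the Condorcet winner is the candidate closest to the median voter.
The median voter (position 6) is closest to Fairview at 8.
Check: Fairview vs Irvine — voters closer to Fairview: 4 of 7.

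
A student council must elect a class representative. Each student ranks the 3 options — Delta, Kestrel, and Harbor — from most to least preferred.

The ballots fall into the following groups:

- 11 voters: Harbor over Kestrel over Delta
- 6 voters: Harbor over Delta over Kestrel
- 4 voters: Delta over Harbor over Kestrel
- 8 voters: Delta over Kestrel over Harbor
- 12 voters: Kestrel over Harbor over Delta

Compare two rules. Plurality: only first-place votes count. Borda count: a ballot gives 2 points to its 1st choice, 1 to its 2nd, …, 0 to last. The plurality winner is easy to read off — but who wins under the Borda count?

Plurality first-place counts: Delta 12, Kestrel 12, Harbor 17 → Harbor.
Borda totals: Delta 30, Kestrel 43, Harbor 50 → Harbor.

Harbor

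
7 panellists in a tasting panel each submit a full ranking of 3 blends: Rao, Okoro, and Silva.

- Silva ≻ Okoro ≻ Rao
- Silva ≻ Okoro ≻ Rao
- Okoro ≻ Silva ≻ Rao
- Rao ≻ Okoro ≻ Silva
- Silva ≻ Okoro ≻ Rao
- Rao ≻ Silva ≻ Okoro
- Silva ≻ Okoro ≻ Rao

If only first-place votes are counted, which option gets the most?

First-place vote totals:
  Rao: 2
  Okoro: 1
  Silva: 4
Silva has the most first-place votes.

Silva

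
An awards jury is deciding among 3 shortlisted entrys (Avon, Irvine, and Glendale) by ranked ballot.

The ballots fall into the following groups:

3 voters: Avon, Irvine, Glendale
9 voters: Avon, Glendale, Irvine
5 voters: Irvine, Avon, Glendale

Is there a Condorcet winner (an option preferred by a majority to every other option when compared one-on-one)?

Yes

Head-to-head results (17 voters total):
Avon vs Irvine: Avon wins 12–5.
Avon vs Glendale: Avon wins 17–0.
Irvine vs Glendale: Glendale wins 9–8.
Avon beats each rival — Irvine (12–5), Glendale (17–0) — so Avon is the Condorcet winner.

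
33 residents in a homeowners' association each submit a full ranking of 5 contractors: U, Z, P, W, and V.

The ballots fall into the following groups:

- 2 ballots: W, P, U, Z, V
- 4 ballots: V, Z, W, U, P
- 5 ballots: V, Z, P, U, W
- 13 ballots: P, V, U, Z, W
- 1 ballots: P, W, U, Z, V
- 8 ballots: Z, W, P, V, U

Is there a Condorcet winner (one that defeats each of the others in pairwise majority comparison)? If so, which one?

Head-to-head results (33 voters total):
U vs Z: Z wins 17–16.
U vs P: P wins 29–4.
U vs W: U wins 18–15.
U vs V: V wins 30–3.
Z vs P: Z wins 17–16.
Z vs W: Z wins 30–3.
Z vs V: V wins 22–11.
P vs W: P wins 19–14.
P vs V: P wins 24–9.
W vs V: V wins 22–11.
No candidate beats all others: Z beats P beats V beats Z, a majority cycle.

No Condorcet winner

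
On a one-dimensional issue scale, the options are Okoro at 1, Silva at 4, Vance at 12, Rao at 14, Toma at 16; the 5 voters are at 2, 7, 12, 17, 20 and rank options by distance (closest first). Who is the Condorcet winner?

Vance

With single-peaked preferences on a line, the Condorcet winner is the candidate closest to the median voter.
The median voter (position 12) is closest to Vance at 12.
Check: Vance vs Silva — voters closer to Vance: 3 of 5.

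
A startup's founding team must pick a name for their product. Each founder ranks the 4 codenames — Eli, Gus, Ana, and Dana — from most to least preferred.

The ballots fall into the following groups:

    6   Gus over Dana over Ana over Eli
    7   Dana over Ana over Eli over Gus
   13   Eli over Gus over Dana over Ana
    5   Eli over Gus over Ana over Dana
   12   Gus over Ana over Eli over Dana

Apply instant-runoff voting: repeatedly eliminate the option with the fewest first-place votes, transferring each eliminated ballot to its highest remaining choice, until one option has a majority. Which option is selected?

Round 1: Eli 18, Gus 18, Dana 7, Ana 0. Ana has the fewest and is eliminated.
Round 2: Eli 18, Gus 18, Dana 7. Dana has the fewest and is eliminated.
Round 3: Eli 25, Gus 18. Eli has a majority.

Eli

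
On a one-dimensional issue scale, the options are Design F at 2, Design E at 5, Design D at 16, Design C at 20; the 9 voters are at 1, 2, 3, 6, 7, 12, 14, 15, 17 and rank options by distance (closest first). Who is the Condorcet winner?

Design E

With single-peaked preferences on a line, the Condorcet winner is the candidate closest to the median voter.
The median voter (position 7) is closest to Design E at 5.
Check: Design E vs Design F — voters closer to Design E: 6 of 9.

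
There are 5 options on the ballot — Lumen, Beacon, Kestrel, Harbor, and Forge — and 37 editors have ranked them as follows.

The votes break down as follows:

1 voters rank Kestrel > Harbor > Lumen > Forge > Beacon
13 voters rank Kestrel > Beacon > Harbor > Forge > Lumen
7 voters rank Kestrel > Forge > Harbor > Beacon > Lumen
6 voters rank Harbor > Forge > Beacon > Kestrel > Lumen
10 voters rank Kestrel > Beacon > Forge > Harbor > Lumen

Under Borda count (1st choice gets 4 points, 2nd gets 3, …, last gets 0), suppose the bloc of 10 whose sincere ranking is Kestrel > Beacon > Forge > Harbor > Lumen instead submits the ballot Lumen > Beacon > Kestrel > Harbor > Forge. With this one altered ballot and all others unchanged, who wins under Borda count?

Borda totals with the altered ballot: Lumen 42, Beacon 88, Kestrel 110, Harbor 77, Forge 53.
The winner is unchanged: still Kestrel.

Kestrel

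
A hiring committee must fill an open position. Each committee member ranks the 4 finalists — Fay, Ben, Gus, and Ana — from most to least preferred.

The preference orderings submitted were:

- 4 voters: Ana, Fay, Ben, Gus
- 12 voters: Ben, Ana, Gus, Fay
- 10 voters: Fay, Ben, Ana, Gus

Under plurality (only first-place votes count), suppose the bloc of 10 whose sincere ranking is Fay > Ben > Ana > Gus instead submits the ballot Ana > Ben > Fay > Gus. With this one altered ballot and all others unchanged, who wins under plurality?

Ana

First-place totals with the altered ballot: Fay 0, Ben 12, Gus 0, Ana 14.
The switch changes the winner from Ben to Ana.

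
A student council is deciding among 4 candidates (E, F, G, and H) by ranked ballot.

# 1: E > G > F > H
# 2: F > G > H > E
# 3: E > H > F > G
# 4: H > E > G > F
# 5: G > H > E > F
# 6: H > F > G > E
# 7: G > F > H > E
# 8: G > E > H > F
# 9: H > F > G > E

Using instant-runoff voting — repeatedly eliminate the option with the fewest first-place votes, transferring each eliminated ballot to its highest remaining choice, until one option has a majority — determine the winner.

G

Round 1: G 3, H 3, E 2, F 1. F has the fewest and is eliminated.
Round 2: G 4, H 3, E 2. E has the fewest and is eliminated.
Round 3: G 5, H 4. G has a majority.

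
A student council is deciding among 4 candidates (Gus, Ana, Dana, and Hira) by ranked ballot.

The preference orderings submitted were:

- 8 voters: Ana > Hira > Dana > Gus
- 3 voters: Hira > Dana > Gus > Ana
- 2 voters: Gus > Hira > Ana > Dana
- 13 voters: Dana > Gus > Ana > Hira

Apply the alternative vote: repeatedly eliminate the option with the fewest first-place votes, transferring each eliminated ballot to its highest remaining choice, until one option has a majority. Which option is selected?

Round 1: Dana 13, Ana 8, Hira 3, Gus 2. Gus has the fewest and is eliminated.
Round 2: Dana 13, Ana 8, Hira 5. Hira has the fewest and is eliminated.
Round 3: Dana 16, Ana 10. Dana has a majority.

Dana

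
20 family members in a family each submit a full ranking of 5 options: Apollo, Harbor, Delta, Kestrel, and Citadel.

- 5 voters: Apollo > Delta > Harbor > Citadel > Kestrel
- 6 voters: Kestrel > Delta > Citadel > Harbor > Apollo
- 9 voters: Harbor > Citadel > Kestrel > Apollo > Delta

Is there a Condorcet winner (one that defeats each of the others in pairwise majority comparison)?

Head-to-head results (20 voters total):
Apollo vs Harbor: Harbor wins 15–5.
Apollo vs Delta: Apollo wins 14–6.
Apollo vs Kestrel: Kestrel wins 15–5.
Apollo vs Citadel: Citadel wins 15–5.
Harbor vs Delta: Delta wins 11–9.
Harbor vs Kestrel: Harbor wins 14–6.
Harbor vs Citadel: Harbor wins 14–6.
Delta vs Kestrel: Kestrel wins 15–5.
Delta vs Citadel: Delta wins 11–9.
Kestrel vs Citadel: Citadel wins 14–6.
No candidate beats all others: Apollo beats Delta beats Harbor beats Apollo, a majority cycle.

No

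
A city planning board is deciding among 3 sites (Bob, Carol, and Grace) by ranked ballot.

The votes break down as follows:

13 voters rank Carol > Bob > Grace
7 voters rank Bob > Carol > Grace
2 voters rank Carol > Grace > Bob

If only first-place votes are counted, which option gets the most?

First-place vote totals:
  Bob: 7
  Carol: 15
  Grace: 0
Carol has the most first-place votes.

Carol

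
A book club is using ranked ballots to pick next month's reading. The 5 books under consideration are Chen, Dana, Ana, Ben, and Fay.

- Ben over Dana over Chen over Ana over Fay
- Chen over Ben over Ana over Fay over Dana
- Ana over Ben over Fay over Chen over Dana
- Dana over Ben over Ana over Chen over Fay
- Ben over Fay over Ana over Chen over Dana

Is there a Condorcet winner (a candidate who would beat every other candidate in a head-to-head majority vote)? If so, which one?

Head-to-head results (5 voters total):
Chen vs Dana: Chen wins 3–2.
Chen vs Ana: Ana wins 3–2.
Chen vs Ben: Ben wins 4–1.
Chen vs Fay: Chen wins 3–2.
Dana vs Ana: Ana wins 3–2.
Dana vs Ben: Ben wins 4–1.
Dana vs Fay: Fay wins 3–2.
Ana vs Ben: Ben wins 4–1.
Ana vs Fay: Ana wins 4–1.
Ben vs Fay: Ben wins 5–0.
Ben beats each rival — Chen (4–1), Dana (4–1), Ana (4–1), Fay (5–0) — so Ben is the Condorcet winner.

Ben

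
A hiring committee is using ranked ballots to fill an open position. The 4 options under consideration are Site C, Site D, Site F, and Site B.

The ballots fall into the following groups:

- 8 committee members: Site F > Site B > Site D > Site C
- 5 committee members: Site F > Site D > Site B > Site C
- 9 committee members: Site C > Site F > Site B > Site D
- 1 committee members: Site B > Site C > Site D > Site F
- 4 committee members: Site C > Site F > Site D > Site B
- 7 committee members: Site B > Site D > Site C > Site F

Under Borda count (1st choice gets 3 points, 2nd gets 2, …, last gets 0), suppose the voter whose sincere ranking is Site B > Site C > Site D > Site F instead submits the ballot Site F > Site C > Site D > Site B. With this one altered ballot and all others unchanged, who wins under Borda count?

Borda totals with the altered ballot: Site C 48, Site D 37, Site F 68, Site B 51.
The winner is unchanged: still Site F.

Site F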